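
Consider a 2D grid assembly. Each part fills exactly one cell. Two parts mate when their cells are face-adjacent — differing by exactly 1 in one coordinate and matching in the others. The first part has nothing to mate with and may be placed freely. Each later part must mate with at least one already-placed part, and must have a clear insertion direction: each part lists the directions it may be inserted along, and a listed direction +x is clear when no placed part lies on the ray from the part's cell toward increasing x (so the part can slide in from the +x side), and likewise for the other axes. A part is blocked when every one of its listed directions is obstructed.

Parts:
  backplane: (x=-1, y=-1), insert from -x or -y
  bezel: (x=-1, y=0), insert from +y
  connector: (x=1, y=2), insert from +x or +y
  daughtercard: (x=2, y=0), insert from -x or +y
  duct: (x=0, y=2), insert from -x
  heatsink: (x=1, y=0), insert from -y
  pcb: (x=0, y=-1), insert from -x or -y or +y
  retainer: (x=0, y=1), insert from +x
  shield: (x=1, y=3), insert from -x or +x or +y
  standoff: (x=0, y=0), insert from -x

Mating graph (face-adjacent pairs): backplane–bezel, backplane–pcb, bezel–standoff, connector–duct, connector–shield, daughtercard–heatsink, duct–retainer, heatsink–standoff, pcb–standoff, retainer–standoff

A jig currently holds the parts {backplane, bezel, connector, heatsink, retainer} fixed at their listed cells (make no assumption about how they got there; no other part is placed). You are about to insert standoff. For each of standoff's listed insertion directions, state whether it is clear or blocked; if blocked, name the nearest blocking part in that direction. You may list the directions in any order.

-x: blocked by bezel

-x: nearest on ray is bezel@(-1, 0) ⇒ blocked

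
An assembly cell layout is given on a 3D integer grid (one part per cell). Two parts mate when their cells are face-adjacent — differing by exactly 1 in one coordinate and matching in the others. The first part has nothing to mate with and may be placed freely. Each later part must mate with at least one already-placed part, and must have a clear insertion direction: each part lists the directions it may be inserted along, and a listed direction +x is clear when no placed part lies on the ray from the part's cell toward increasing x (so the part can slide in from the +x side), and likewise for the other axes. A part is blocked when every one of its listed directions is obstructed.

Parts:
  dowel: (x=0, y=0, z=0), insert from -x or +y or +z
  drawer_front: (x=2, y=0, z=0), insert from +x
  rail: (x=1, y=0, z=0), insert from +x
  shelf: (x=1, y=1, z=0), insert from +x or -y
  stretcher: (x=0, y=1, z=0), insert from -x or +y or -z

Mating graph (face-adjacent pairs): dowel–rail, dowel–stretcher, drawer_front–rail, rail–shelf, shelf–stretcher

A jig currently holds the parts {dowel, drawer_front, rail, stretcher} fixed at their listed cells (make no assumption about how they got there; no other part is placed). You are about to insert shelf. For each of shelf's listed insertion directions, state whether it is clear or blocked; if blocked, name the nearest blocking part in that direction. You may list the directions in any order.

+x: ray from shelf(1, 1, 0) has no placed part ⇒ clear
-y: nearest on ray is rail@(1, 0, 0) ⇒ blocked

+x: clear; -y: blocked by rail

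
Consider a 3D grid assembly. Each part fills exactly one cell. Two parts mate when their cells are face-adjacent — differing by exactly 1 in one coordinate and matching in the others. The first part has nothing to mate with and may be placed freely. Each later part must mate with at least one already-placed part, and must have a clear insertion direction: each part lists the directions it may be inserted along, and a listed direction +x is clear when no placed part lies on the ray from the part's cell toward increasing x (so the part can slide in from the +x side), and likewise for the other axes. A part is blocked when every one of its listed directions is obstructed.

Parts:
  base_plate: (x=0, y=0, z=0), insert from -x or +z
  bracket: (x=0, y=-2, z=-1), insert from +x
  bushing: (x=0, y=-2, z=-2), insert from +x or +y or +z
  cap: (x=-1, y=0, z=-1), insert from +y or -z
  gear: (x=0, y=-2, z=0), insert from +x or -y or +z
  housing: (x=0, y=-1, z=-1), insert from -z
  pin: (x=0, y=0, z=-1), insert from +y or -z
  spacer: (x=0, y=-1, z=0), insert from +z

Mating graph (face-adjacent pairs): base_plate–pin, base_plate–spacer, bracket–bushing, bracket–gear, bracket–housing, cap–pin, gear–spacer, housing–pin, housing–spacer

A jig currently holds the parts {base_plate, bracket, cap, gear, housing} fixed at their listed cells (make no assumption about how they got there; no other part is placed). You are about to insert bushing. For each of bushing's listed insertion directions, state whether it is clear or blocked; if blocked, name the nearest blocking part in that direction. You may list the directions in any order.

+x: ray from bushing(0, -2, -2) has no placed part ⇒ clear
+y: ray from bushing(0, -2, -2) has no placed part ⇒ clear
+z: nearest on ray is bracket@(0, -2, -1) ⇒ blocked

+x: clear; +y: clear; +z: blocked by bracket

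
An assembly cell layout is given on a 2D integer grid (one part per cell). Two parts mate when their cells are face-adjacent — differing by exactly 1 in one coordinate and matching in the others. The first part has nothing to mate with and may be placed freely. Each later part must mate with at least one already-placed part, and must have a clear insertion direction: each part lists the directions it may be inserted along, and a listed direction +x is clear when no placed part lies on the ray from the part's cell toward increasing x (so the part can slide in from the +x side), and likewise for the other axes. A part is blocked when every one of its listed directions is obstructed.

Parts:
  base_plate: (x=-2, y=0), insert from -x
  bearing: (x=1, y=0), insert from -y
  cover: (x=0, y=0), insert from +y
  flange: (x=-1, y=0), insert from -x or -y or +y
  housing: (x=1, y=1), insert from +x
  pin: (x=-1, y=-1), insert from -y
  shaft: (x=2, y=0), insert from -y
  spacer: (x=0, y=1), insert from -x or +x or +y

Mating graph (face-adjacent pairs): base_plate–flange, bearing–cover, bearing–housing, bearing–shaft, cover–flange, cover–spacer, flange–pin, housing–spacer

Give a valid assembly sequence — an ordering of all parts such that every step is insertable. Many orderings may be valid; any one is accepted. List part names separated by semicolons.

flange; base_plate; pin; cover; bearing; spacer; housing; shaft

1. flange@(-1, 0) [-x clear] — {flange}
2. base_plate@(-2, 0) [-x clear] — {base_plate, flange}
3. pin@(-1, -1) [-y clear] — {base_plate, flange, pin}
4. cover@(0, 0) [+y clear] — {base_plate, cover, flange, pin}
5. bearing@(1, 0) [-y clear] — {base_plate, bearing, cover, flange, pin}
6. spacer@(0, 1) [-x clear] — {base_plate, bearing, cover, flange, pin, spacer}
7. housing@(1, 1) [+x clear] — {base_plate, bearing, cover, flange, housing, pin, spacer}
8. shaft@(2, 0) [-y clear] — {base_plate, bearing, cover, flange, housing, pin, shaft, spacer}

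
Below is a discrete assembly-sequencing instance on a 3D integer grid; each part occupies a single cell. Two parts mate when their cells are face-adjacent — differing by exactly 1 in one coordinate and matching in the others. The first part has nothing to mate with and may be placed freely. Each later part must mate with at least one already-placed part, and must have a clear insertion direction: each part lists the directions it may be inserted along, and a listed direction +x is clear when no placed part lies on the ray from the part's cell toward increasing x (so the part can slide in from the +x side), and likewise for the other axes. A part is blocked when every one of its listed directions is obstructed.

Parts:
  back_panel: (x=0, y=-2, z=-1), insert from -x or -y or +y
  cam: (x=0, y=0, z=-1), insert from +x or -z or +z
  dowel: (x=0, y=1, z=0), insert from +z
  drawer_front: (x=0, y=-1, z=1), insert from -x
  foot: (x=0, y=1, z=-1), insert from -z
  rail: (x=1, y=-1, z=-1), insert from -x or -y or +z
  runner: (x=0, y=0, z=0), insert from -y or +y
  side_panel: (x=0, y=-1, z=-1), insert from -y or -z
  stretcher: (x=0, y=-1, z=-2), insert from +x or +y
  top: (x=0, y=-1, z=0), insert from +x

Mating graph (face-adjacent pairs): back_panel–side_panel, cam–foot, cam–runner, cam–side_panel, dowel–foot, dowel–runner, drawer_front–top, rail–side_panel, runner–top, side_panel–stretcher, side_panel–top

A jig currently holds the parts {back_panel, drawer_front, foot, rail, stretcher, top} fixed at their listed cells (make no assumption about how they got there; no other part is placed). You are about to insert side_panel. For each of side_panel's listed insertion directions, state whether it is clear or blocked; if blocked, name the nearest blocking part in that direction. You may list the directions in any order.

-y: blocked by back_panel; -z: blocked by stretcher

-y: nearest on ray is back_panel@(0, -2, -1) ⇒ blocked
-z: nearest on ray is stretcher@(0, -1, -2) ⇒ blocked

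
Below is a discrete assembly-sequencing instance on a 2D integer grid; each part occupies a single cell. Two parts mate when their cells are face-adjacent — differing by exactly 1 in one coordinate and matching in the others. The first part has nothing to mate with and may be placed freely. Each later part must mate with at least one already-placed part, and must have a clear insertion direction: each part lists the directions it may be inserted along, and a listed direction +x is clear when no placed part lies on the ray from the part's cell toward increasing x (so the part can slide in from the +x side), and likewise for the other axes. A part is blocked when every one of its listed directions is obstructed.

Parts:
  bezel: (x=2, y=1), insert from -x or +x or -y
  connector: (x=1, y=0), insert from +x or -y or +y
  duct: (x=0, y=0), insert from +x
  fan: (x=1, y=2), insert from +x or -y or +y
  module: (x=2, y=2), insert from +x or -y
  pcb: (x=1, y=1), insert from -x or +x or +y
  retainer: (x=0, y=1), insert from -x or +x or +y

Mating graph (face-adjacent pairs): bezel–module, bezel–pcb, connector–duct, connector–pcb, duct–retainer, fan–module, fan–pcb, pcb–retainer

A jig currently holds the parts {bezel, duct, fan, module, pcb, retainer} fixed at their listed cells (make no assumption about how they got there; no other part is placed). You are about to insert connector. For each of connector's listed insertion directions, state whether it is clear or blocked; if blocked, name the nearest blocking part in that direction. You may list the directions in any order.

+x: clear; +y: blocked by pcb; -y: clear

+x: ray from connector(1, 0) has no placed part ⇒ clear
-y: ray from connector(1, 0) has no placed part ⇒ clear
+y: nearest on ray is pcb@(1, 1) ⇒ blocked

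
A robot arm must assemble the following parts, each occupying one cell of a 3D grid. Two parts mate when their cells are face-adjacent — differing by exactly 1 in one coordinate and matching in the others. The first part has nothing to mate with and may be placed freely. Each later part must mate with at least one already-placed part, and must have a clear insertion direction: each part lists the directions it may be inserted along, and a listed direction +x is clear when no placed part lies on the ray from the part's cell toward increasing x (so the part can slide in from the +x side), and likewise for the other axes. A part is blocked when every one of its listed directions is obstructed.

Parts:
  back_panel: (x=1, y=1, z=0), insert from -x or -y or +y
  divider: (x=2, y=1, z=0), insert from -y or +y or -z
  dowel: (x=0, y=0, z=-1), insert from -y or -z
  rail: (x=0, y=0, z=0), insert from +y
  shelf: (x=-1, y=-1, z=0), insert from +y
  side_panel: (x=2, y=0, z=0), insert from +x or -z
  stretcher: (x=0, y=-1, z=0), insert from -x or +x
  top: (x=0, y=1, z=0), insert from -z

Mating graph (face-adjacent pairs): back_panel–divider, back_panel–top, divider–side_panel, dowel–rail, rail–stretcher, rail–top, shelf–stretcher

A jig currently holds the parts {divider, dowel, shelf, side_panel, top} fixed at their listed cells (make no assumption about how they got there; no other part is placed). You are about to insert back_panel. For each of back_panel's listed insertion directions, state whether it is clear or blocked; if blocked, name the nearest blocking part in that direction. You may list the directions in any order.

+y: clear; -x: blocked by top; -y: clear

-x: nearest on ray is top@(0, 1, 0) ⇒ blocked
-y: ray from back_panel(1, 1, 0) has no placed part ⇒ clear
+y: ray from back_panel(1, 1, 0) has no placed part ⇒ clear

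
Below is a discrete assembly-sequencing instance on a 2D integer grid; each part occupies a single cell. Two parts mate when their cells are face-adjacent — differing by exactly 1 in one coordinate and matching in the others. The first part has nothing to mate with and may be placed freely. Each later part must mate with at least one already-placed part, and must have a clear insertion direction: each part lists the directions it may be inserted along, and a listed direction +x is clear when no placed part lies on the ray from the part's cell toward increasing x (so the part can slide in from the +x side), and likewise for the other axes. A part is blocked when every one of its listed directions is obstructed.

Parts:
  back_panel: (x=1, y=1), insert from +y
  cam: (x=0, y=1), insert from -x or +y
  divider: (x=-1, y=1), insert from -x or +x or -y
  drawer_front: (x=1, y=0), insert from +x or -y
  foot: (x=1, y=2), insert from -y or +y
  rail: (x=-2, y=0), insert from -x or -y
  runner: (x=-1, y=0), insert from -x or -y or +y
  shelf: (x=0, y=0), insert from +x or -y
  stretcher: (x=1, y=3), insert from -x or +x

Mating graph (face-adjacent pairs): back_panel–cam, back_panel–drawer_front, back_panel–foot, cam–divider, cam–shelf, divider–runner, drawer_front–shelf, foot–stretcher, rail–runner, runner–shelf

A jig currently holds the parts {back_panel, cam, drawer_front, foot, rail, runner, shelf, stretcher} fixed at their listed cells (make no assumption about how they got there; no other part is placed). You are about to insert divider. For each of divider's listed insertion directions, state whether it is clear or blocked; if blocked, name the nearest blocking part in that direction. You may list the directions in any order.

+x: blocked by cam; -x: clear; -y: blocked by runner

-x: ray from divider(-1, 1) has no placed part ⇒ clear
+x: nearest on ray is cam@(0, 1) ⇒ blocked
-y: nearest on ray is runner@(-1, 0) ⇒ blocked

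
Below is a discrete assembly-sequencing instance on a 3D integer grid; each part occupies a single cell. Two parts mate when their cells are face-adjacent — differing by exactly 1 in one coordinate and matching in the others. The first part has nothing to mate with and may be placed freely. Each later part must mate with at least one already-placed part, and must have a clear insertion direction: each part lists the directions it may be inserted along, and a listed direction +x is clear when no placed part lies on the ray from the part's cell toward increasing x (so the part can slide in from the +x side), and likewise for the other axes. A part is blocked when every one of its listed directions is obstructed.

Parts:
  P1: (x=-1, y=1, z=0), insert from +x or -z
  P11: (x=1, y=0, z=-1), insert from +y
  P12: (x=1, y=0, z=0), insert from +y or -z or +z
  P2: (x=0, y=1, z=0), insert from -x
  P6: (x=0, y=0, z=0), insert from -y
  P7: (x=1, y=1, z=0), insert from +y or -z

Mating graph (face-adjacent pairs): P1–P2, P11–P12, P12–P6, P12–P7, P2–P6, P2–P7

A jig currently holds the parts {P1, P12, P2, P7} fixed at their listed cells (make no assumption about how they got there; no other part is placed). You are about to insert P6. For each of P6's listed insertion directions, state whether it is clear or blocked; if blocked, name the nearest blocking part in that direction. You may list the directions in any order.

-y: ray from P6(0, 0, 0) has no placed part ⇒ clear

-y: clear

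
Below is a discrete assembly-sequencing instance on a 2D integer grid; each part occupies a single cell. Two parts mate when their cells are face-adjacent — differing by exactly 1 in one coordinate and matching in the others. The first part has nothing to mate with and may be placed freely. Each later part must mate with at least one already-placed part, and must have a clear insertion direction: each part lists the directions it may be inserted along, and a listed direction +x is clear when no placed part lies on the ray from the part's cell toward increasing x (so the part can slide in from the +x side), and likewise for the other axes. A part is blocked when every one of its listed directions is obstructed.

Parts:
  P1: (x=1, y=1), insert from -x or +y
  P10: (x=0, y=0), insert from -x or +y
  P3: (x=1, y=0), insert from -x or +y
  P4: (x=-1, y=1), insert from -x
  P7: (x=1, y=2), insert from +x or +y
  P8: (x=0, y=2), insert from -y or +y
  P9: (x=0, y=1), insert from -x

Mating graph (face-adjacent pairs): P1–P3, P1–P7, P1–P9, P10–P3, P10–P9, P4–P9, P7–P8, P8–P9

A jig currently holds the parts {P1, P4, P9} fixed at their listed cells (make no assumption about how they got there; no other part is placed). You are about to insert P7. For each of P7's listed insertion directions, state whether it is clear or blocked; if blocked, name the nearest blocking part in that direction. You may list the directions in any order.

+x: ray from P7(1, 2) has no placed part ⇒ clear
+y: ray from P7(1, 2) has no placed part ⇒ clear

+x: clear; +y: clear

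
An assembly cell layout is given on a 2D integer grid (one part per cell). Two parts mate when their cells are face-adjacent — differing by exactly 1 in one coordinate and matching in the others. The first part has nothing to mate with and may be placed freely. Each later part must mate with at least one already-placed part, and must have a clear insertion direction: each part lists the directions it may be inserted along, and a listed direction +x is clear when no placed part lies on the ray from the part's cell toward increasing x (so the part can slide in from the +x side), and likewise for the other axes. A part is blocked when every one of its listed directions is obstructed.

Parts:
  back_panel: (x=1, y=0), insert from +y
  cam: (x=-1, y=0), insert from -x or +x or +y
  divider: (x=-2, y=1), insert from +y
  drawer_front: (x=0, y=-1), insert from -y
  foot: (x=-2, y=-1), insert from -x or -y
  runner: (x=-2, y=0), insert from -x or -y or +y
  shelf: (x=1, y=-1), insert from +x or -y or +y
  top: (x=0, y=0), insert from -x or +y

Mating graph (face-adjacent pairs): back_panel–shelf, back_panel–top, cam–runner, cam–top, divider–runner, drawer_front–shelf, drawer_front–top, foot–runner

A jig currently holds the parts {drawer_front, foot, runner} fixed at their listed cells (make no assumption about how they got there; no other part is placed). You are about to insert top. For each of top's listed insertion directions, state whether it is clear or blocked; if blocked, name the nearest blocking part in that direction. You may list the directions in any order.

+y: clear; -x: blocked by runner

-x: nearest on ray is runner@(-2, 0) ⇒ blocked
+y: ray from top(0, 0) has no placed part ⇒ clear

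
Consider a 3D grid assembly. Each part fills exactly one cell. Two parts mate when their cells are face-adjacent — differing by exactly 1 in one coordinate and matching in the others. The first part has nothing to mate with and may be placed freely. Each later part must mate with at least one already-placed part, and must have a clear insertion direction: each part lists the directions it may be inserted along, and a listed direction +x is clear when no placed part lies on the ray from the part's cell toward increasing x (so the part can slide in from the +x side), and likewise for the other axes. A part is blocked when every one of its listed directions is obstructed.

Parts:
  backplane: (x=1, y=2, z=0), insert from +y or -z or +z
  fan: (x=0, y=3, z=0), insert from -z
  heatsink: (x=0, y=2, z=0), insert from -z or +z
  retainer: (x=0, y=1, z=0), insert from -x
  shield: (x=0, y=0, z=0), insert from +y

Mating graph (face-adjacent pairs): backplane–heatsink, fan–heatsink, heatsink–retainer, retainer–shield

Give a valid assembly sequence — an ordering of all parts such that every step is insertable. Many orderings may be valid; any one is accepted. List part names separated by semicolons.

1. shield@(0, 0, 0) [+y clear] — {shield}
2. retainer@(0, 1, 0) [-x clear] — {retainer, shield}
3. heatsink@(0, 2, 0) [-z clear] — {heatsink, retainer, shield}
4. backplane@(1, 2, 0) [+y clear] — {backplane, heatsink, retainer, shield}
5. fan@(0, 3, 0) [-z clear] — {backplane, fan, heatsink, retainer, shield}

shield; retainer; heatsink; backplane; fan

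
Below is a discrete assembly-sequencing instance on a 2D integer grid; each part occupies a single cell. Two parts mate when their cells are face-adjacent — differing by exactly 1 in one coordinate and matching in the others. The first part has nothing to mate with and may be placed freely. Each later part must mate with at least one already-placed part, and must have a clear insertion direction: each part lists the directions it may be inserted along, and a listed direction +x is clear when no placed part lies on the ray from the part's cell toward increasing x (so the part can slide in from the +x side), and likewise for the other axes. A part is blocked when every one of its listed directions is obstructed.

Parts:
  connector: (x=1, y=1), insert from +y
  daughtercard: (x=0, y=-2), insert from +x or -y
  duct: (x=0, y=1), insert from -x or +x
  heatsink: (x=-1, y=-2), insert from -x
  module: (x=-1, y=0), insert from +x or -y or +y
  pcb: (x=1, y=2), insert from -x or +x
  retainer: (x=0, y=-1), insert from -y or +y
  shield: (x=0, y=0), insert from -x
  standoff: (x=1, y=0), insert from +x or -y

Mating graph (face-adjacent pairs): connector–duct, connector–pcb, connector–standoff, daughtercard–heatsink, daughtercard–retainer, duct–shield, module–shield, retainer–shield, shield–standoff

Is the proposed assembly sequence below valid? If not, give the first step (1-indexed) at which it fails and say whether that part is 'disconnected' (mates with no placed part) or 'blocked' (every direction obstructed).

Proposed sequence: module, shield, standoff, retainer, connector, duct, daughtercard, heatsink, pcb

Invalid at step 2 (blocked)

1. module@(-1, 0) [+x clear] — {module}
2. shield@(0, 0) — -x all obstructed ⇒ blocked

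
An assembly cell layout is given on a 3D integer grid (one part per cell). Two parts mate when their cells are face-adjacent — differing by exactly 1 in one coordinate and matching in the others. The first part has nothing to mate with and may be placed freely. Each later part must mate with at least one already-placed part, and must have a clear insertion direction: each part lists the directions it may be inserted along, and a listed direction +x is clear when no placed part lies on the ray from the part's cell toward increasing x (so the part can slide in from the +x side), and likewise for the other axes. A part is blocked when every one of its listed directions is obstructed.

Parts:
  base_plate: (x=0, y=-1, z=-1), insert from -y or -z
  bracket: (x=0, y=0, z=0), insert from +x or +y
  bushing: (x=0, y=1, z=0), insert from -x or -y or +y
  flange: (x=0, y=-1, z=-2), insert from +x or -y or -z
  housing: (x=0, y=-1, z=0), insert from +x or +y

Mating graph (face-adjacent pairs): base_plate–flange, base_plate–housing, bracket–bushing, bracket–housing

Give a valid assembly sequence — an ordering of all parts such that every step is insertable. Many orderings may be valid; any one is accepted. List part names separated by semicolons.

base_plate; housing; bracket; bushing; flange

1. base_plate@(0, -1, -1) [-y clear] — {base_plate}
2. housing@(0, -1, 0) [+x clear] — {base_plate, housing}
3. bracket@(0, 0, 0) [+x clear] — {base_plate, bracket, housing}
4. bushing@(0, 1, 0) [-x clear] — {base_plate, bracket, bushing, housing}
5. flange@(0, -1, -2) [+x clear] — {base_plate, bracket, bushing, flange, housing}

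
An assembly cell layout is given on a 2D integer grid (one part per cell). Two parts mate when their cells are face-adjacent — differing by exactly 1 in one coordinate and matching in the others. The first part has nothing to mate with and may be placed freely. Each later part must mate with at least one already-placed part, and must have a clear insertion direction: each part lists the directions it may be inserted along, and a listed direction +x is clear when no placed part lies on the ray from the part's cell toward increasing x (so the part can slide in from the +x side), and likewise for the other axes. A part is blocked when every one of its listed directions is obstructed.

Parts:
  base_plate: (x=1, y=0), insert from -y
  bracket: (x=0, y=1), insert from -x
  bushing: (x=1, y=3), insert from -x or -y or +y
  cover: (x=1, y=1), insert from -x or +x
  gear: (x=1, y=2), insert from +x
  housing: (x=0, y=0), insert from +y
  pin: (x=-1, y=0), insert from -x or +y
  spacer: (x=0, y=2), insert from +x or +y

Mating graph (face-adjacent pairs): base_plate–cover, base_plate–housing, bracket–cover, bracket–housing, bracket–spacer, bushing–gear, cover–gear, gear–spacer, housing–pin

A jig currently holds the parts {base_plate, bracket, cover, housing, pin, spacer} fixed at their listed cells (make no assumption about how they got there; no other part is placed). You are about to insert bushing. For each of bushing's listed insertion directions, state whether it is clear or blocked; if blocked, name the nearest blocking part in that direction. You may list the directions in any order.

+y: clear; -x: clear; -y: blocked by cover

-x: ray from bushing(1, 3) has no placed part ⇒ clear
-y: nearest on ray is cover@(1, 1) ⇒ blocked
+y: ray from bushing(1, 3) has no placed part ⇒ clear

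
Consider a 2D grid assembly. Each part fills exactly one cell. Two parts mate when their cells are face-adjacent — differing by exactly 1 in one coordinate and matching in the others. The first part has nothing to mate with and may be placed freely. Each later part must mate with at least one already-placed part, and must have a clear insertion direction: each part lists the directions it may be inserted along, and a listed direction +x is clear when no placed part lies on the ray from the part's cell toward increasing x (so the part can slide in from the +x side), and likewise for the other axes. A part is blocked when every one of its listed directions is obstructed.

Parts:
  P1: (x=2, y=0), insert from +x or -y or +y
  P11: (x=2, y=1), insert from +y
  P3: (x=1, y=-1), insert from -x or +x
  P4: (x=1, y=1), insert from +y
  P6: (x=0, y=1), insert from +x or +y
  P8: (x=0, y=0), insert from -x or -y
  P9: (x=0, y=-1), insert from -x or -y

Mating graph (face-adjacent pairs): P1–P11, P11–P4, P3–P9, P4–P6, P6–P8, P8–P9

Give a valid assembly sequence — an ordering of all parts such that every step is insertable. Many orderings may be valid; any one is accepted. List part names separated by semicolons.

P1; P11; P4; P6; P8; P9; P3

1. P1@(2, 0) [+x clear] — {P1}
2. P11@(2, 1) [+y clear] — {P1, P11}
3. P4@(1, 1) [+y clear] — {P1, P11, P4}
4. P6@(0, 1) [+y clear] — {P1, P11, P4, P6}
5. P8@(0, 0) [-x clear] — {P1, P11, P4, P6, P8}
6. P9@(0, -1) [-x clear] — {P1, P11, P4, P6, P8, P9}
7. P3@(1, -1) [+x clear] — {P1, P11, P3, P4, P6, P8, P9}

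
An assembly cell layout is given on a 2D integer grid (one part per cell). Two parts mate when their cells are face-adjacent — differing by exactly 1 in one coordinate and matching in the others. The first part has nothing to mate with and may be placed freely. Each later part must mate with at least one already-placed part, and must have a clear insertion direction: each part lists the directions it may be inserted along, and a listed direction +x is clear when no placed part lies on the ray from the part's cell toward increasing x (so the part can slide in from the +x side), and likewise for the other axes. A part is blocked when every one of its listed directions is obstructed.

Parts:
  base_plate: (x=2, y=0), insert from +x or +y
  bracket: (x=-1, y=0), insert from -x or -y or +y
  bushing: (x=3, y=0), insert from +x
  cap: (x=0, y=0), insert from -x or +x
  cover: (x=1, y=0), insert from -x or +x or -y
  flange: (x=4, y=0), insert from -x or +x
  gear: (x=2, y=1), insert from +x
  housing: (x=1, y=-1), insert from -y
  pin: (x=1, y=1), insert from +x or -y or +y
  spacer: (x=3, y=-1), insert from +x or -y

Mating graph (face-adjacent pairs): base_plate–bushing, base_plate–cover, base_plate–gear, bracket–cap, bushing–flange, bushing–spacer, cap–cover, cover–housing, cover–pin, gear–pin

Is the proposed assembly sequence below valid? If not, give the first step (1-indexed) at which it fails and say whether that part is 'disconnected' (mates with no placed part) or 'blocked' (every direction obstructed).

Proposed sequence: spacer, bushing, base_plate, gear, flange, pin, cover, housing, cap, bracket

Valid

1. spacer@(3, -1) [+x clear] — {spacer}
2. bushing@(3, 0) [+x clear] — {bushing, spacer}
3. base_plate@(2, 0) [+y clear] — {base_plate, bushing, spacer}
4. gear@(2, 1) [+x clear] — {base_plate, bushing, gear, spacer}
5. flange@(4, 0) [+x clear] — {base_plate, bushing, flange, gear, spacer}
6. pin@(1, 1) [-y clear] — {base_plate, bushing, flange, gear, pin, spacer}
7. cover@(1, 0) [-x clear] — {base_plate, bushing, cover, flange, gear, pin, spacer}
8. housing@(1, -1) [-y clear] — {base_plate, bushing, cover, flange, gear, housing, pin, spacer}
9. cap@(0, 0) [-x clear] — {base_plate, bushing, cap, cover, flange, gear, housing, pin, spacer}
10. bracket@(-1, 0) [-x clear] — {base_plate, bracket, bushing, cap, cover, flange, gear, housing, pin, spacer}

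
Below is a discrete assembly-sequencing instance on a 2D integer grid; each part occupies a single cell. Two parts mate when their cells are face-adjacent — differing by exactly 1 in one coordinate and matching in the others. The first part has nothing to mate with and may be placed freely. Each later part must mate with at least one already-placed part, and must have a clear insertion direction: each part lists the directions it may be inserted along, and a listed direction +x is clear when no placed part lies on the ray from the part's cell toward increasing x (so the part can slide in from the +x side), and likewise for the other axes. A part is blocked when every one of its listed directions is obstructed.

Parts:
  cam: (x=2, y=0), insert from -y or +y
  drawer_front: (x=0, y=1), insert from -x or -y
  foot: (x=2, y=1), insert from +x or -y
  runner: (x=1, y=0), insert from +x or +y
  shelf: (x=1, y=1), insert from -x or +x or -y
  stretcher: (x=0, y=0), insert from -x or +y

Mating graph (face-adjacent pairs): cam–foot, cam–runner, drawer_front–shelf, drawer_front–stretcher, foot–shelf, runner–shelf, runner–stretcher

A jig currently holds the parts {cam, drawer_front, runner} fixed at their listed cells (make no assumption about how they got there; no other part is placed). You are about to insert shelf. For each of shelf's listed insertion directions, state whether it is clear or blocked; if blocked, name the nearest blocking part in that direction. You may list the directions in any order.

+x: clear; -x: blocked by drawer_front; -y: blocked by runner

-x: nearest on ray is drawer_front@(0, 1) ⇒ blocked
+x: ray from shelf(1, 1) has no placed part ⇒ clear
-y: nearest on ray is runner@(1, 0) ⇒ blocked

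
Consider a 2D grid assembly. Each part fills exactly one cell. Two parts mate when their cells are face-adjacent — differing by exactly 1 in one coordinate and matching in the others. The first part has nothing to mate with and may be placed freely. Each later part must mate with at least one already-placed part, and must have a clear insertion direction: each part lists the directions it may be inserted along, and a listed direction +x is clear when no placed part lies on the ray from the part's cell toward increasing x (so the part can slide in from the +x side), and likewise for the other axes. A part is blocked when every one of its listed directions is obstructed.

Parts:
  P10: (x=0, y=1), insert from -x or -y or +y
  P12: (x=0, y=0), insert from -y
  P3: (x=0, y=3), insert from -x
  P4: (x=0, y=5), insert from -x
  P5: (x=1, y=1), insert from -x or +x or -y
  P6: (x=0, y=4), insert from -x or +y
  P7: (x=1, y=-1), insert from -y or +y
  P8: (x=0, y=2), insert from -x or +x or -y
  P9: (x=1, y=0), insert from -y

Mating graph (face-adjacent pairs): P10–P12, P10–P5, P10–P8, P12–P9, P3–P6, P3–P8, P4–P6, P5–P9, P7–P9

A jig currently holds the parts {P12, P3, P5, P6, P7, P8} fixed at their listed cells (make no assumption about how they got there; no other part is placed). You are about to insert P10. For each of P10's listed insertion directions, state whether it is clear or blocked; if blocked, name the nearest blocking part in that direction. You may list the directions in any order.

+y: blocked by P8; -x: clear; -y: blocked by P12

-x: ray from P10(0, 1) has no placed part ⇒ clear
-y: nearest on ray is P12@(0, 0) ⇒ blocked
+y: nearest on ray is P8@(0, 2) ⇒ blocked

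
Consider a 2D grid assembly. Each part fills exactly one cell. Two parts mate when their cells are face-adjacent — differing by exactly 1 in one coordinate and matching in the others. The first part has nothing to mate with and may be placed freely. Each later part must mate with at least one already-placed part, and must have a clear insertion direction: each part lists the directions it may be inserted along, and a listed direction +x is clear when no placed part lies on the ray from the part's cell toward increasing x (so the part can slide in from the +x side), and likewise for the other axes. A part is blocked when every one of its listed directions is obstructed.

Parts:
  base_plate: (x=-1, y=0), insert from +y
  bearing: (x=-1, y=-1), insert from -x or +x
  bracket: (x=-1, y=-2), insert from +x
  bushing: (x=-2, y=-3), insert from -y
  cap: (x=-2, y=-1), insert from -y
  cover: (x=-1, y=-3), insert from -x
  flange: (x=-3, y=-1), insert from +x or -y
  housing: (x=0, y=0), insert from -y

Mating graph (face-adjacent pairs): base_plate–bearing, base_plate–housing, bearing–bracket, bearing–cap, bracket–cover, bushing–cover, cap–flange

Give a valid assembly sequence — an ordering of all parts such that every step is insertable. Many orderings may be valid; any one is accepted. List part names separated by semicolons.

1. cap@(-2, -1) [-y clear] — {cap}
2. flange@(-3, -1) [-y clear] — {cap, flange}
3. bearing@(-1, -1) [+x clear] — {bearing, cap, flange}
4. base_plate@(-1, 0) [+y clear] — {base_plate, bearing, cap, flange}
5. housing@(0, 0) [-y clear] — {base_plate, bearing, cap, flange, housing}
6. bracket@(-1, -2) [+x clear] — {base_plate, bearing, bracket, cap, flange, housing}
7. cover@(-1, -3) [-x clear] — {base_plate, bearing, bracket, cap, cover, flange, housing}
8. bushing@(-2, -3) [-y clear] — {base_plate, bearing, bracket, bushing, cap, cover, flange, housing}

cap; flange; bearing; base_plate; housing; bracket; cover; bushing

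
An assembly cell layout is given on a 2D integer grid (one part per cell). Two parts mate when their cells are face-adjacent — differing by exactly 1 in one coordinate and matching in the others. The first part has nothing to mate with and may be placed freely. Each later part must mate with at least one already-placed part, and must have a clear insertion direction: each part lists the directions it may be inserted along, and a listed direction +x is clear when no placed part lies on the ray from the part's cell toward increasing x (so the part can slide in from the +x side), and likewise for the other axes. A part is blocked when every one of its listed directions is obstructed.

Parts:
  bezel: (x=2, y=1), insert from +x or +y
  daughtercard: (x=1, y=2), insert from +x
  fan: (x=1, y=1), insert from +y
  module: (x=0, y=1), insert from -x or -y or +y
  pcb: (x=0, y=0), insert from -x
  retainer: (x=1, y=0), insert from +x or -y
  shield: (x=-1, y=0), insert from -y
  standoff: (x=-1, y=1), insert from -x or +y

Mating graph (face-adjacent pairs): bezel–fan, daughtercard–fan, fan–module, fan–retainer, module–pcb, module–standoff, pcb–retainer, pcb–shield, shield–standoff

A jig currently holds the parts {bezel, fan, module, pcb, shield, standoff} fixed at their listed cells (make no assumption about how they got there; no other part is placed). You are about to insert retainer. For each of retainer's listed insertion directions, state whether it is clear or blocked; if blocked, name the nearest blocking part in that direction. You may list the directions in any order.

+x: ray from retainer(1, 0) has no placed part ⇒ clear
-y: ray from retainer(1, 0) has no placed part ⇒ clear

+x: clear; -y: clear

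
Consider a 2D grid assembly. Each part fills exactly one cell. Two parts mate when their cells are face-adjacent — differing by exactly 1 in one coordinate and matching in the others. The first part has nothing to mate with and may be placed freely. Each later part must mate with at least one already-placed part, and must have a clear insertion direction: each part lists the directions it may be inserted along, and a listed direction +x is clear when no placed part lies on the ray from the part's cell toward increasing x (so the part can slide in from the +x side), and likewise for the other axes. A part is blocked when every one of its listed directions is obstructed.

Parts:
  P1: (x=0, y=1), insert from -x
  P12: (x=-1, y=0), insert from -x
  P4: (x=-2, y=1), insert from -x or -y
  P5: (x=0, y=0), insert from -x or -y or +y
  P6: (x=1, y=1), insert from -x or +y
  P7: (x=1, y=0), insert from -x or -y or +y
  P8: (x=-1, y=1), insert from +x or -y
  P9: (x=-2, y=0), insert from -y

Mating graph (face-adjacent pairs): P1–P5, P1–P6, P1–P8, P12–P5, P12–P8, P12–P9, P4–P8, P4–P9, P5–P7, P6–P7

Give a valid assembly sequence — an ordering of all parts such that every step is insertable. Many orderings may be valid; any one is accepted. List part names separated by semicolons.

P1; P8; P4; P6; P7; P12; P9; P5

1. P1@(0, 1) [-x clear] — {P1}
2. P8@(-1, 1) [-y clear] — {P1, P8}
3. P4@(-2, 1) [-x clear] — {P1, P4, P8}
4. P6@(1, 1) [+y clear] — {P1, P4, P6, P8}
5. P7@(1, 0) [-x clear] — {P1, P4, P6, P7, P8}
6. P12@(-1, 0) [-x clear] — {P1, P12, P4, P6, P7, P8}
7. P9@(-2, 0) [-y clear] — {P1, P12, P4, P6, P7, P8, P9}
8. P5@(0, 0) [-y clear] — {P1, P12, P4, P5, P6, P7, P8, P9}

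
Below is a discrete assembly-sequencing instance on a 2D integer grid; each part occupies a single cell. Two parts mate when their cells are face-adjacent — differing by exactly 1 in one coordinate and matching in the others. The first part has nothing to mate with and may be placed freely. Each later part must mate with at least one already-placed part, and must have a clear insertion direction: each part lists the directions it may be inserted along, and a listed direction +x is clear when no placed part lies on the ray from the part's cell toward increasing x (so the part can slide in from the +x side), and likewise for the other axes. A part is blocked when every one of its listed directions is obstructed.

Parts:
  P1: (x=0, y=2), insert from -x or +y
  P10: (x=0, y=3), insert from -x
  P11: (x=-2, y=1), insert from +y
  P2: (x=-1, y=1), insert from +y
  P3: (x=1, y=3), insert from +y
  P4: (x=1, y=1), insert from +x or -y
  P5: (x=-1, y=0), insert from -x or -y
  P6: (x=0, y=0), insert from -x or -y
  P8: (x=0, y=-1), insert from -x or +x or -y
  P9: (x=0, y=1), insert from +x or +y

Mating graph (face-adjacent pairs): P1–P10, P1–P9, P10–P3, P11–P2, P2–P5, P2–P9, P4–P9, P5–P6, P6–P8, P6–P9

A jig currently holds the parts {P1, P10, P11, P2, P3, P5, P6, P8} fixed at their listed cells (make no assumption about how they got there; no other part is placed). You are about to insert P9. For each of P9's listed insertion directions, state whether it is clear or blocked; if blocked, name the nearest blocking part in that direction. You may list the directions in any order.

+x: ray from P9(0, 1) has no placed part ⇒ clear
+y: nearest on ray is P1@(0, 2) ⇒ blocked

+x: clear; +y: blocked by P1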